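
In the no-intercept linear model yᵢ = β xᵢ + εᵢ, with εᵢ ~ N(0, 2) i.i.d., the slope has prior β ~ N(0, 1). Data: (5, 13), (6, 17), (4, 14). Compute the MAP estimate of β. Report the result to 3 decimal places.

log p(β | y) = −Σ(yᵢ − βxᵢ)²/(2·2) − β²/(2·1) + const.
Setting the derivative to zero: Σxᵢ(yᵢ − βxᵢ)/2 − β/1 = 0, so β = Σxᵢyᵢ / (Σxᵢ² + σ²/τ²).
Σxᵢyᵢ = 5·13 + 6·17 + 4·14 = 223; Σxᵢ² = 77; σ²/τ² = 2.
β̂_MAP = 223 / (77 + 2) = 223/79 ≈ 2.823.

β̂_MAP = 2.823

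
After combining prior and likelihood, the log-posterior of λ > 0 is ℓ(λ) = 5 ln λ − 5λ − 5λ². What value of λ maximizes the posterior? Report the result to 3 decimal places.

λ̂_MAP = 0.500

ℓ'(λ) = 5/λ − 5 − 10λ. Setting this to zero and multiplying by λ: 10λ² + 5λ − 5 = 0.
λ = (−5 + √(5² + 4·10·5)) / (2·10) = (−5 + √225) / 20 = (−5 + 15)/20 = 1/2.
ℓ''(λ) = −5/λ² − 10 < 0, confirming a maximum.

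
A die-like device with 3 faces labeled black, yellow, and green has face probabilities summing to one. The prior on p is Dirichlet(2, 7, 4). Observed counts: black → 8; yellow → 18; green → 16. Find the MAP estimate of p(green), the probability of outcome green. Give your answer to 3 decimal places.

The posterior is Dirichlet(αᵢ + nᵢ) = Dirichlet(10, 25, 20).
For a Dirichlet(a₁,…,a_K) with all aᵢ > 1, the mode has j-th component (aⱼ − 1)/(Σaᵢ − K).
Here Σaᵢ = 55 and K = 3, so p(green) = (20 − 1)/(55 − 3) = 19/52 ≈ 0.365.

MAP estimate of p(green) = 0.365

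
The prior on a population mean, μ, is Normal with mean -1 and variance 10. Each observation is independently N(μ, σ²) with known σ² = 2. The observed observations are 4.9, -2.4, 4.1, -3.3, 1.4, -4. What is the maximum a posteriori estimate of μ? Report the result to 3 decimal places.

n = 6; x̄ = (4.9 + (-2.4) + 4.1 + (-3.3) + 1.4 + (-4))/6 = 0.7/6 = 7/60 ≈ 0.1167.
For a Normal prior and Normal likelihood with known variance, the posterior is Normal; its mode equals its mean, the precision-weighted average.
Prior precision 1/σ₀² = 1/10 = 0.1; data precision n/σ² = 6/2 = 3.
μ̂ = (0.1·(-1) + 3·(7/60)) / (0.1 + 3) = 0.25/3.1 = 5/62 ≈ 0.081.

μ̂_MAP = 0.081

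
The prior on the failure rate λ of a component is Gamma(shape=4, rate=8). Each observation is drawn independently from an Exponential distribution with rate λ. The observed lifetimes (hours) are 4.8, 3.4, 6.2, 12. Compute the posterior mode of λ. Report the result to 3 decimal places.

The Exponential(rate=λ) likelihood is ∝ λ^n e^(−λΣtᵢ). Here n = 4 and Σtᵢ = 4.8 + 3.4 + 6.2 + 12 = 26.4.
Posterior ∝ λ^3e^(−8λ) · λ^4e^(−26.4λ) = λ^7e^(−34.4λ), i.e. Gamma(8, 34.4).
Mode = (a−1)/b = 7/34.4 ≈ 0.203.

λ̂_MAP = 0.203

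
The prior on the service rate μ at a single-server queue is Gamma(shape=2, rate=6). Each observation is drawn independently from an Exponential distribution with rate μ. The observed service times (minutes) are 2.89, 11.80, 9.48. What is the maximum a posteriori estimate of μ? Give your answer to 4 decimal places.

μ̂_MAP = 0.1326

The Exponential(rate=μ) likelihood is ∝ μ^n e^(−μΣtᵢ). Here n = 3 and Σtᵢ = 2.89 + 11.80 + 9.48 = 24.17.
Posterior ∝ μe^(−6μ) · μ^3e^(−24.17μ) = μ^4e^(−30.17μ), i.e. Gamma(5, 30.17).
Mode = (a−1)/b = 4/30.17 ≈ 0.1326.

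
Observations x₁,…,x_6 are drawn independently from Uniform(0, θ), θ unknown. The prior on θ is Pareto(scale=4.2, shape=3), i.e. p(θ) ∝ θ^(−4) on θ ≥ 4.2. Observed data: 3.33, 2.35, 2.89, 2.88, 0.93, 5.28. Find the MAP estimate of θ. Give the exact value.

The Uniform(0, θ) likelihood is θ^(−n) for θ ≥ max(xᵢ), zero otherwise. Here max(xᵢ) = 5.28.
Posterior ∝ θ^(−4) · θ^(−6) = θ^(−10) on θ ≥ max(4.2, 5.28) = 5.28.
This density is strictly decreasing in θ, so the posterior mode lies at the lower boundary of the support.

θ̂_MAP = 5.28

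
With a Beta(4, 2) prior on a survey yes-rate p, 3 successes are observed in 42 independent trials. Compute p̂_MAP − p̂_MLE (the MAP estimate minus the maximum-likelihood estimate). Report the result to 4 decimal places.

Posterior is Beta(7, 41); MAP = (7−1)/(48−2) = 6/46 ≈ 0.13043.
MLE ignores the prior: p̂_MLE = k/n = 3/42 ≈ 0.07143.
Difference = 6/46 − 3/42 = 19/322 ≈ 0.0590.

MAP − MLE = 0.0590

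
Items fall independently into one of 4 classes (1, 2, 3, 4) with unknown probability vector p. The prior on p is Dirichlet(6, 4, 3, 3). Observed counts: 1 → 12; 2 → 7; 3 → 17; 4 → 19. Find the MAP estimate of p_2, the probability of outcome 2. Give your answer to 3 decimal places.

MAP estimate: 0.149

The posterior is Dirichlet(αᵢ + nᵢ) = Dirichlet(18, 11, 20, 22).
For a Dirichlet(a₁,…,a_K) with all aᵢ > 1, the mode has j-th component (aⱼ − 1)/(Σaᵢ − K).
Here Σaᵢ = 71 and K = 4, so p_2 = (11 − 1)/(71 − 4) = 10/67 ≈ 0.149.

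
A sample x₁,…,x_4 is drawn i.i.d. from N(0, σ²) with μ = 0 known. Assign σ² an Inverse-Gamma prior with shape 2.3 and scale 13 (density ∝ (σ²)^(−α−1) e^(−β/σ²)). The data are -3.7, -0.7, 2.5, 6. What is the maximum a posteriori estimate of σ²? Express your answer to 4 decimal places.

σ̂²_MAP = 7.7764

Sum of squared deviations about the known mean: SS = (-3.7−0)² + (-0.7−0)² + (2.5−0)² + (6−0)² = 56.43.
The Normal likelihood contributes (σ²)^(−n/2) exp(−SS/(2σ²)), so the posterior is Inverse-Gamma(α + n/2, β + SS/2) = Inverse-Gamma(4.3, 41.215).
The mode of Inverse-Gamma(a, b) is b/(a+1) = 41.215/5.3 ≈ 7.7764.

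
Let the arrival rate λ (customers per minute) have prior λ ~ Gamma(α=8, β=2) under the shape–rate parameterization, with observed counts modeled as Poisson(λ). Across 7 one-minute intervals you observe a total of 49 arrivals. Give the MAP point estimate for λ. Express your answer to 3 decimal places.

λ̂_MAP = 6.222

Σxᵢ = 49, n = 7.
Posterior ∝ λ^7e^(−2λ) · λ^49e^(−7λ) = λ^56e^(−9λ), i.e. Gamma(shape=57, rate=9).
The mode of a Gamma(a, b) with a ≥ 1 (shape–rate) is (a−1)/b = 56/9 ≈ 6.222.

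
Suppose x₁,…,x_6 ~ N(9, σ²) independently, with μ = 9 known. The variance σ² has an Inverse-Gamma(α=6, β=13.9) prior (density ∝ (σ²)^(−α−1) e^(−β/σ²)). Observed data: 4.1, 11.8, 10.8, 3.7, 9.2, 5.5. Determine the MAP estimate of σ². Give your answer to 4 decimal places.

σ̂²_MAP = 5.1635

Sum of squared deviations about the known mean: SS = (4.1−9)² + (11.8−9)² + (10.8−9)² + (3.7−9)² + (9.2−9)² + (5.5−9)² = 75.47.
The Normal likelihood contributes (σ²)^(−n/2) exp(−SS/(2σ²)), so the posterior is Inverse-Gamma(α + n/2, β + SS/2) = Inverse-Gamma(9, 51.635).
The mode of Inverse-Gamma(a, b) is b/(a+1) = 51.635/10 ≈ 5.1635.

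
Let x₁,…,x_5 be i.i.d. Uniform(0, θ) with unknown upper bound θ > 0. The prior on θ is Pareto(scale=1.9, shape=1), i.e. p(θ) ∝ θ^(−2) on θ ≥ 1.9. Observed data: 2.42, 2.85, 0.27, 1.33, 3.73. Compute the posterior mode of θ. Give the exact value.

θ̂_MAP = 3.73

The Uniform(0, θ) likelihood is θ^(−n) for θ ≥ max(xᵢ), zero otherwise. Here max(xᵢ) = 3.73.
Posterior ∝ θ^(−2) · θ^(−5) = θ^(−7) on θ ≥ max(1.9, 3.73) = 3.73.
This density is strictly decreasing in θ, so the posterior mode lies at the lower boundary of the support.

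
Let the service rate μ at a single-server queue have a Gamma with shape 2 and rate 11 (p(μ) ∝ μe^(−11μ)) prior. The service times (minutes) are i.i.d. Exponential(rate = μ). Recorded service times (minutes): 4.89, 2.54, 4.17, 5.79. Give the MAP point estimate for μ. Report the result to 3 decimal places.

μ̂_MAP = 0.176

The Exponential(rate=μ) likelihood is ∝ μ^n e^(−μΣtᵢ). Here n = 4 and Σtᵢ = 4.89 + 2.54 + 4.17 + 5.79 = 17.39.
Posterior ∝ μe^(−11μ) · μ^4e^(−17.39μ) = μ^5e^(−28.39μ), i.e. Gamma(6, 28.39).
Mode = (a−1)/b = 5/28.39 ≈ 0.176.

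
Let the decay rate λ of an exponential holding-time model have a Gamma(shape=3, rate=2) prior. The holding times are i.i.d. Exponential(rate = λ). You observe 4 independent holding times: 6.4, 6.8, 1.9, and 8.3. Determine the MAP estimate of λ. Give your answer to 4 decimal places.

The Exponential(rate=λ) likelihood is ∝ λ^n e^(−λΣtᵢ). Here n = 4 and Σtᵢ = 6.4 + 6.8 + 1.9 + 8.3 = 23.4.
Posterior ∝ λ^2e^(−2λ) · λ^4e^(−23.4λ) = λ^6e^(−25.4λ), i.e. Gamma(7, 25.4).
Mode = (a−1)/b = 6/25.4 ≈ 0.2362.

λ̂_MAP = 0.2362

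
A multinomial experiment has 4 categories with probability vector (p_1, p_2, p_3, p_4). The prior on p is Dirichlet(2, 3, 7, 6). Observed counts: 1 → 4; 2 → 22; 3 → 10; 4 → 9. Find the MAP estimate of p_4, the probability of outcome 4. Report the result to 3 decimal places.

The posterior is Dirichlet(αᵢ + nᵢ) = Dirichlet(6, 25, 17, 15).
For a Dirichlet(a₁,…,a_K) with all aᵢ > 1, the mode has j-th component (aⱼ − 1)/(Σaᵢ − K).
Here Σaᵢ = 63 and K = 4, so p_4 = (15 − 1)/(63 − 4) = 14/59 ≈ 0.237.

MAP estimate: 0.237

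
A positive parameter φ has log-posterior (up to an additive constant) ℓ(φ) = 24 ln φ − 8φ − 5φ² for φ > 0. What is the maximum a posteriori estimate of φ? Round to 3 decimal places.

ℓ'(φ) = 24/φ − 8 − 10φ. Setting this to zero and multiplying by φ: 10φ² + 8φ − 24 = 0.
φ = (−8 + √(8² + 4·10·24)) / (2·10) = (−8 + √1024) / 20 = (−8 + 32)/20 = 6/5.
ℓ''(φ) = −24/φ² − 10 < 0, confirming a maximum.

φ̂_MAP = 1.200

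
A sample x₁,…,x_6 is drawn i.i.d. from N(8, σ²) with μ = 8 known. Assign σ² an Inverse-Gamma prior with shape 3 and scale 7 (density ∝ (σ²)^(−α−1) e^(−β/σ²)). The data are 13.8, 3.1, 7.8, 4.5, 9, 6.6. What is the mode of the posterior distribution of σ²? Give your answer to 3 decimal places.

σ̂²_MAP = 6.207

Sum of squared deviations about the known mean: SS = (13.8−8)² + (3.1−8)² + (7.8−8)² + (4.5−8)² + (9−8)² + (6.6−8)² = 72.9.
The Normal likelihood contributes (σ²)^(−n/2) exp(−SS/(2σ²)), so the posterior is Inverse-Gamma(α + n/2, β + SS/2) = Inverse-Gamma(6, 43.45).
The mode of Inverse-Gamma(a, b) is b/(a+1) = 43.45/7 ≈ 6.207.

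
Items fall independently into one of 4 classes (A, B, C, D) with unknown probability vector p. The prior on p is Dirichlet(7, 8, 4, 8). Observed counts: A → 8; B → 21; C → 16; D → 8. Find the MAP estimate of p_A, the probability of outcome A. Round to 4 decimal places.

MAP estimate of p_A = 0.1842

The posterior is Dirichlet(αᵢ + nᵢ) = Dirichlet(15, 29, 20, 16).
For a Dirichlet(a₁,…,a_K) with all aᵢ > 1, the mode has j-th component (aⱼ − 1)/(Σaᵢ − K).
Here Σaᵢ = 80 and K = 4, so p_A = (15 − 1)/(80 − 4) = 14/76 ≈ 0.1842.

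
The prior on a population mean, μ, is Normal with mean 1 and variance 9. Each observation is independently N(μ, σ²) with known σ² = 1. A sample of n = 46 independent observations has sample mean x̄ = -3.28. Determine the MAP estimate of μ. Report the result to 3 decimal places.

μ̂_MAP = -3.270

n = 46, x̄ = -3.28.
For a Normal prior and Normal likelihood with known variance, the posterior is Normal; its mode equals its mean, the precision-weighted average.
Prior precision 1/σ₀² = 1/9; data precision n/σ² = 46/1 = 46.
μ̂ = ((1/9)·1 + 46·(-3.28)) / (1/9 + 46) = (-33923/225)/(415/9) = -33923/10375 ≈ -3.270.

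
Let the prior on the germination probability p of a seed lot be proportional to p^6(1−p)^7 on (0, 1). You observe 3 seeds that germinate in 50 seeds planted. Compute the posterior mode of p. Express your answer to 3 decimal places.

The prior density ∝ p^6(1−p)^7 is the kernel of Beta(7, 8).
Data: 3 successes in 50 trials. The binomial likelihood contributes p^3(1−p)^47, so the posterior is Beta(7+3, 8+47) = Beta(10, 55).
For Beta(a, b) with a, b > 1 the mode is (a−1)/(a+b−2) = 9/63 ≈ 0.143.

p̂_MAP = 0.143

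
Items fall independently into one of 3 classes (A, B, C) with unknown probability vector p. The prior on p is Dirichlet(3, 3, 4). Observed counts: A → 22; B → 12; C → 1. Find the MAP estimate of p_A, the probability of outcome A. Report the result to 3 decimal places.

MAP estimate of p_A = 0.571

The posterior is Dirichlet(αᵢ + nᵢ) = Dirichlet(25, 15, 5).
For a Dirichlet(a₁,…,a_K) with all aᵢ > 1, the mode has j-th component (aⱼ − 1)/(Σaᵢ − K).
Here Σaᵢ = 45 and K = 3, so p_A = (25 − 1)/(45 − 3) = 24/42 ≈ 0.571.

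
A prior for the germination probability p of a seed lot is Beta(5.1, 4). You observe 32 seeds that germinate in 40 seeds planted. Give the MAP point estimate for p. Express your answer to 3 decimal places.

Prior: Beta(5.1, 4).
Data: 32 successes in 40 trials. The binomial likelihood contributes p^32(1−p)^8, so the posterior is Beta(5.1+32, 4+8) = Beta(37.1, 12).
For Beta(a, b) with a, b > 1 the mode is (a−1)/(a+b−2) = 36.1/47.1 ≈ 0.766.

p̂_MAP = 0.766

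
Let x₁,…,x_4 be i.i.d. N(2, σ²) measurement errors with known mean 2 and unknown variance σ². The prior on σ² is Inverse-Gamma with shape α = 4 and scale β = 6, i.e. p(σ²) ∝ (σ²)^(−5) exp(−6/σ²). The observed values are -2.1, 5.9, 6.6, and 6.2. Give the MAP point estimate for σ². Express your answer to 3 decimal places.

σ̂²_MAP = 5.916

Sum of squared deviations about the known mean: SS = (-2.1−2)² + (5.9−2)² + (6.6−2)² + (6.2−2)² = 70.82.
The Normal likelihood contributes (σ²)^(−n/2) exp(−SS/(2σ²)), so the posterior is Inverse-Gamma(α + n/2, β + SS/2) = Inverse-Gamma(6, 41.41).
The mode of Inverse-Gamma(a, b) is b/(a+1) = 41.41/7 ≈ 5.916.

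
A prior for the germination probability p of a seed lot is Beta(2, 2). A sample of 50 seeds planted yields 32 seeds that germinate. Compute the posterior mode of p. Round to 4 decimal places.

p̂_MAP = 0.6346

Prior: Beta(2, 2).
Data: 32 successes in 50 trials. The binomial likelihood contributes p^32(1−p)^18, so the posterior is Beta(2+32, 2+18) = Beta(34, 20).
For Beta(a, b) with a, b > 1 the mode is (a−1)/(a+b−2) = 33/52 ≈ 0.6346.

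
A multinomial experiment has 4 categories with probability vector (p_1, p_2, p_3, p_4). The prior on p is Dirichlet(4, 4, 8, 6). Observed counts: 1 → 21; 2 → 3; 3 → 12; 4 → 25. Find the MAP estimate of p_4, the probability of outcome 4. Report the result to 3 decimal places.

The posterior is Dirichlet(αᵢ + nᵢ) = Dirichlet(25, 7, 20, 31).
For a Dirichlet(a₁,…,a_K) with all aᵢ > 1, the mode has j-th component (aⱼ − 1)/(Σaᵢ − K).
Here Σaᵢ = 83 and K = 4, so p_4 = (31 − 1)/(83 − 4) = 30/79 ≈ 0.380.

MAP estimate: 0.380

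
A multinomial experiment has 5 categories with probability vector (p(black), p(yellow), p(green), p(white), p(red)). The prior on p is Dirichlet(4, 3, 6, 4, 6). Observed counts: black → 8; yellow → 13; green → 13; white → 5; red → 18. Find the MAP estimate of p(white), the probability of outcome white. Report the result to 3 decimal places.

The posterior is Dirichlet(αᵢ + nᵢ) = Dirichlet(12, 16, 19, 9, 24).
For a Dirichlet(a₁,…,a_K) with all aᵢ > 1, the mode has j-th component (aⱼ − 1)/(Σaᵢ − K).
Here Σaᵢ = 80 and K = 5, so p(white) = (9 − 1)/(80 − 5) = 8/75 ≈ 0.107.

MAP estimate of p(white) = 0.107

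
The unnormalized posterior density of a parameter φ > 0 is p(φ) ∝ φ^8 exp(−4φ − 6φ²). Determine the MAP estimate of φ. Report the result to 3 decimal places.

ℓ'(φ) = 8/φ − 4 − 12φ. Setting this to zero and multiplying by φ: 12φ² + 4φ − 8 = 0.
φ = (−4 + √(4² + 4·12·8)) / (2·12) = (−4 + √400) / 24 = (−4 + 20)/24 = 2/3.
ℓ''(φ) = −8/φ² − 12 < 0, confirming a maximum.

φ̂_MAP = 0.667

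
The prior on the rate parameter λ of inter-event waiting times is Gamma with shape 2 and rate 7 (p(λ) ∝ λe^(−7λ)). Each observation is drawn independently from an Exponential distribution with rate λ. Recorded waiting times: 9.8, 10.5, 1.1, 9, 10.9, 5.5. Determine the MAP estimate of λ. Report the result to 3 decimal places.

The Exponential(rate=λ) likelihood is ∝ λ^n e^(−λΣtᵢ). Here n = 6 and Σtᵢ = 9.8 + 10.5 + 1.1 + 9 + 10.9 + 5.5 = 46.8.
Posterior ∝ λe^(−7λ) · λ^6e^(−46.8λ) = λ^7e^(−53.8λ), i.e. Gamma(8, 53.8).
Mode = (a−1)/b = 7/53.8 ≈ 0.130.

λ̂_MAP = 0.130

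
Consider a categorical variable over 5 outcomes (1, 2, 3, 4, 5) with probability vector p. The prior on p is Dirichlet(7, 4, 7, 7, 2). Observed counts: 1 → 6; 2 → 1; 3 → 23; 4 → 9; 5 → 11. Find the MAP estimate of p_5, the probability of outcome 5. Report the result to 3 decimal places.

The posterior is Dirichlet(αᵢ + nᵢ) = Dirichlet(13, 5, 30, 16, 13).
For a Dirichlet(a₁,…,a_K) with all aᵢ > 1, the mode has j-th component (aⱼ − 1)/(Σaᵢ − K).
Here Σaᵢ = 77 and K = 5, so p_5 = (13 − 1)/(77 − 5) = 12/72 ≈ 0.167.

MAP estimate: 0.167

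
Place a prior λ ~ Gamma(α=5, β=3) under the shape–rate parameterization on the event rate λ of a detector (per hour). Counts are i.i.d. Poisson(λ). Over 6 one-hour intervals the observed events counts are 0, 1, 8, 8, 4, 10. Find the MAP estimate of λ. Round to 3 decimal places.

λ̂_MAP = 3.889

Σxᵢ = 0+1+8+8+4+10 = 31, with n = 6.
Posterior ∝ λ^4e^(−3λ) · λ^31e^(−6λ) = λ^35e^(−9λ), i.e. Gamma(shape=36, rate=9).
The mode of a Gamma(a, b) with a ≥ 1 (shape–rate) is (a−1)/b = 35/9 ≈ 3.889.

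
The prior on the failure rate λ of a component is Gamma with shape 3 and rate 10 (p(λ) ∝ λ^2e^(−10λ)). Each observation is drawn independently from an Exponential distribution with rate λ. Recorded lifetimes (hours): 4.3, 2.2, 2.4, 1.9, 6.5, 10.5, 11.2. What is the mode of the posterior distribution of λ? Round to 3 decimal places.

λ̂_MAP = 0.184

The Exponential(rate=λ) likelihood is ∝ λ^n e^(−λΣtᵢ). Here n = 7 and Σtᵢ = 4.3 + 2.2 + 2.4 + 1.9 + 6.5 + 10.5 + 11.2 = 39.
Posterior ∝ λ^2e^(−10λ) · λ^7e^(−39λ) = λ^9e^(−49λ), i.e. Gamma(10, 49).
Mode = (a−1)/b = 9/49 ≈ 0.184.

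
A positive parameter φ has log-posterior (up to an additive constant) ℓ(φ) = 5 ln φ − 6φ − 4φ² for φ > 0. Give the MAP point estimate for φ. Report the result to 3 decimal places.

ℓ'(φ) = 5/φ − 6 − 8φ. Setting this to zero and multiplying by φ: 8φ² + 6φ − 5 = 0.
φ = (−6 + √(6² + 4·8·5)) / (2·8) = (−6 + √196) / 16 = (−6 + 14)/16 = 1/2.
ℓ''(φ) = −5/φ² − 8 < 0, confirming a maximum.

φ̂_MAP = 0.500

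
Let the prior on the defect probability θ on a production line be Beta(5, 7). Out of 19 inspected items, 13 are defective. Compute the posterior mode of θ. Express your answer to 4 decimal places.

θ̂_MAP = 0.5862

Prior: Beta(5, 7).
Data: 13 successes in 19 trials. The binomial likelihood contributes θ^13(1−θ)^6, so the posterior is Beta(5+13, 7+6) = Beta(18, 13).
For Beta(a, b) with a, b > 1 the mode is (a−1)/(a+b−2) = 17/29 ≈ 0.5862.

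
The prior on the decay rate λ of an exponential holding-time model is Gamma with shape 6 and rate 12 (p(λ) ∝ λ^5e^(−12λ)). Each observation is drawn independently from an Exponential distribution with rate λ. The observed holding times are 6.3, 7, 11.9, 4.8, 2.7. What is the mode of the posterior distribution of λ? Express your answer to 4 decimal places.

λ̂_MAP = 0.2237

The Exponential(rate=λ) likelihood is ∝ λ^n e^(−λΣtᵢ). Here n = 5 and Σtᵢ = 6.3 + 7 + 11.9 + 4.8 + 2.7 = 32.7.
Posterior ∝ λ^5e^(−12λ) · λ^5e^(−32.7λ) = λ^10e^(−44.7λ), i.e. Gamma(11, 44.7).
Mode = (a−1)/b = 10/44.7 ≈ 0.2237.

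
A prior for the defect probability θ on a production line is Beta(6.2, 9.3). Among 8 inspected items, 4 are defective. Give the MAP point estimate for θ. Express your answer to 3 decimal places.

θ̂_MAP = 0.428

Prior: Beta(6.2, 9.3).
Data: 4 successes in 8 trials. The binomial likelihood contributes θ^4(1−θ)^4, so the posterior is Beta(6.2+4, 9.3+4) = Beta(10.2, 13.3).
For Beta(a, b) with a, b > 1 the mode is (a−1)/(a+b−2) = 9.2/21.5 ≈ 0.428.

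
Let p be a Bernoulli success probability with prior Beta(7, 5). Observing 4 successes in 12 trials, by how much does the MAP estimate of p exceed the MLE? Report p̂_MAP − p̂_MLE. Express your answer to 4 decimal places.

Posterior is Beta(11, 13); MAP = (11−1)/(24−2) = 10/22 ≈ 0.45455.
MLE ignores the prior: p̂_MLE = k/n = 4/12 ≈ 0.33333.
Difference = 10/22 − 4/12 = 4/33 ≈ 0.1212.

MAP − MLE = 0.1212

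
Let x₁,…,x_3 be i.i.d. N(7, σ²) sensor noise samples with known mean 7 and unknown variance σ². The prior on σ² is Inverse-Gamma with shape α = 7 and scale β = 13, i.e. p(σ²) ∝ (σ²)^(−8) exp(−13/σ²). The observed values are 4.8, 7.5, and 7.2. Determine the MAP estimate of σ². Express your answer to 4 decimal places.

Sum of squared deviations about the known mean: SS = (4.8−7)² + (7.5−7)² + (7.2−7)² = 5.13.
The Normal likelihood contributes (σ²)^(−n/2) exp(−SS/(2σ²)), so the posterior is Inverse-Gamma(α + n/2, β + SS/2) = Inverse-Gamma(8.5, 15.565).
The mode of Inverse-Gamma(a, b) is b/(a+1) = 15.565/9.5 ≈ 1.6384.

σ̂²_MAP = 1.6384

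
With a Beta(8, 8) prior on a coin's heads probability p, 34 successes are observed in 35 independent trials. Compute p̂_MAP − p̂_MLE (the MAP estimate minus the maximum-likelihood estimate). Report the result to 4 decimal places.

MAP − MLE = -0.1347

Posterior is Beta(42, 9); MAP = (42−1)/(51−2) = 41/49 ≈ 0.83673.
MLE ignores the prior: p̂_MLE = k/n = 34/35 ≈ 0.97143.
Difference = 41/49 − 34/35 = -33/245 ≈ -0.1347.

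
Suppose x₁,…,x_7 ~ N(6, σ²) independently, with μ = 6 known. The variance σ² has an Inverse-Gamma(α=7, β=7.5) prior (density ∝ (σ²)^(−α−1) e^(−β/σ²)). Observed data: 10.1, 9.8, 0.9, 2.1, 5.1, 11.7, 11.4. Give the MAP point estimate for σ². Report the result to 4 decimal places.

Sum of squared deviations about the known mean: SS = (10.1−6)² + (9.8−6)² + (0.9−6)² + (2.1−6)² + (5.1−6)² + (11.7−6)² + (11.4−6)² = 134.93.
The Normal likelihood contributes (σ²)^(−n/2) exp(−SS/(2σ²)), so the posterior is Inverse-Gamma(α + n/2, β + SS/2) = Inverse-Gamma(10.5, 74.965).
The mode of Inverse-Gamma(a, b) is b/(a+1) = 74.965/11.5 ≈ 6.5187.

σ̂²_MAP = 6.5187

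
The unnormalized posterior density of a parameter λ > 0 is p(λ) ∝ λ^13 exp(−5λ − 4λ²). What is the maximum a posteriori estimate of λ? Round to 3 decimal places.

ℓ'(λ) = 13/λ − 5 − 8λ. Setting this to zero and multiplying by λ: 8λ² + 5λ − 13 = 0.
λ = (−5 + √(5² + 4·8·13)) / (2·8) = (−5 + √441) / 16 = (−5 + 21)/16 = 1.
ℓ''(λ) = −13/λ² − 8 < 0, confirming a maximum.

λ̂_MAP = 1.000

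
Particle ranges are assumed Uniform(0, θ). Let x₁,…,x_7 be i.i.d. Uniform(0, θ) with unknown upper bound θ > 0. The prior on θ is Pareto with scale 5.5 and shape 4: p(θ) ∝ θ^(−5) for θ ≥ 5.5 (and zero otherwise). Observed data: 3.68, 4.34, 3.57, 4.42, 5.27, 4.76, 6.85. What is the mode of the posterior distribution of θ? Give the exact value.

The Uniform(0, θ) likelihood is θ^(−n) for θ ≥ max(xᵢ), zero otherwise. Here max(xᵢ) = 6.85.
Posterior ∝ θ^(−5) · θ^(−7) = θ^(−12) on θ ≥ max(5.5, 6.85) = 6.85.
This density is strictly decreasing in θ, so the posterior mode lies at the lower boundary of the support.

θ̂_MAP = 6.85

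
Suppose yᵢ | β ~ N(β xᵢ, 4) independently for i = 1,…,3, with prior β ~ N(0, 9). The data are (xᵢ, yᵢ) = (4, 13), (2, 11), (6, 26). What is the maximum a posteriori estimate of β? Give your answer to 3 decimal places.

log p(β | y) = −Σ(yᵢ − βxᵢ)²/(2·4) − β²/(2·9) + const.
Setting the derivative to zero: Σxᵢ(yᵢ − βxᵢ)/4 − β/9 = 0, so β = Σxᵢyᵢ / (Σxᵢ² + σ²/τ²).
Σxᵢyᵢ = 4·13 + 2·11 + 6·26 = 230; Σxᵢ² = 56; σ²/τ² = 4/9.
β̂_MAP = 230 / (56 + 4/9) = 230/(508/9) = 1035/254 ≈ 4.075.

β̂_MAP = 4.075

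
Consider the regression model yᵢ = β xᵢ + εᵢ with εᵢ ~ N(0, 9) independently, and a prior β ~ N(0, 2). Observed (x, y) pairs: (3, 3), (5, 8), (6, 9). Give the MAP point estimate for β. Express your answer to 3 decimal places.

β̂_MAP = 1.383

log p(β | y) = −Σ(yᵢ − βxᵢ)²/(2·9) − β²/(2·2) + const.
Setting the derivative to zero: Σxᵢ(yᵢ − βxᵢ)/9 − β/2 = 0, so β = Σxᵢyᵢ / (Σxᵢ² + σ²/τ²).
Σxᵢyᵢ = 3·3 + 5·8 + 6·9 = 103; Σxᵢ² = 70; σ²/τ² = 4.5.
β̂_MAP = 103 / (70 + 4.5) = 103/74.5 ≈ 1.383.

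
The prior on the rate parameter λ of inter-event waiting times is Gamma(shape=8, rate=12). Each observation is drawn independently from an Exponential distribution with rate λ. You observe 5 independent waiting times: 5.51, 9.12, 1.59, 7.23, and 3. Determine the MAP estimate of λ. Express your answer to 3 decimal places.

The Exponential(rate=λ) likelihood is ∝ λ^n e^(−λΣtᵢ). Here n = 5 and Σtᵢ = 5.51 + 9.12 + 1.59 + 7.23 + 3 = 26.45.
Posterior ∝ λ^7e^(−12λ) · λ^5e^(−26.45λ) = λ^12e^(−38.45λ), i.e. Gamma(13, 38.45).
Mode = (a−1)/b = 12/38.45 ≈ 0.312.

λ̂_MAP = 0.312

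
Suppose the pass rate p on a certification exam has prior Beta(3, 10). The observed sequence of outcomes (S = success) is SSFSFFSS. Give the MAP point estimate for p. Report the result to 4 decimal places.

Prior: Beta(3, 10).
Data: 5 successes in 8 trials (from the sequence). The binomial likelihood contributes p^5(1−p)^3, so the posterior is Beta(3+5, 10+3) = Beta(8, 13).
For Beta(a, b) with a, b > 1 the mode is (a−1)/(a+b−2) = 7/19 ≈ 0.3684.

p̂_MAP = 0.3684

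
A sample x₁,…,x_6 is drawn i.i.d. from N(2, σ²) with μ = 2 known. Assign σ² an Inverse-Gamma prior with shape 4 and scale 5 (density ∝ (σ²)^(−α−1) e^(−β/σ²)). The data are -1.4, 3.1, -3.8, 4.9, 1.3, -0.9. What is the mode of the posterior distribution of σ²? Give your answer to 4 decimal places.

Sum of squared deviations about the known mean: SS = (-1.4−2)² + (3.1−2)² + (-3.8−2)² + (4.9−2)² + (1.3−2)² + (-0.9−2)² = 63.72.
The Normal likelihood contributes (σ²)^(−n/2) exp(−SS/(2σ²)), so the posterior is Inverse-Gamma(α + n/2, β + SS/2) = Inverse-Gamma(7, 36.86).
The mode of Inverse-Gamma(a, b) is b/(a+1) = 36.86/8 ≈ 4.6075.

σ̂²_MAP = 4.6075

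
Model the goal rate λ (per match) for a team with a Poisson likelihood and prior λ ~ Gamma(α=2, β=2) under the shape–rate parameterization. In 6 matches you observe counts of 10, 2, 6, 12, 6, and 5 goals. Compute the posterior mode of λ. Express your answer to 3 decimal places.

λ̂_MAP = 5.250

Σxᵢ = 10+2+6+12+6+5 = 41, with n = 6.
Posterior ∝ λe^(−2λ) · λ^41e^(−6λ) = λ^42e^(−8λ), i.e. Gamma(shape=43, rate=8).
The mode of a Gamma(a, b) with a ≥ 1 (shape–rate) is (a−1)/b = 42/8 ≈ 5.250.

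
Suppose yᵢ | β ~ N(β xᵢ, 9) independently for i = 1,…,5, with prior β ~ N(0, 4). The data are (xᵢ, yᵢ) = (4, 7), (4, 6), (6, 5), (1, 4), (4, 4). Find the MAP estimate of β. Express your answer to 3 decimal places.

log p(β | y) = −Σ(yᵢ − βxᵢ)²/(2·9) − β²/(2·4) + const.
Setting the derivative to zero: Σxᵢ(yᵢ − βxᵢ)/9 − β/4 = 0, so β = Σxᵢyᵢ / (Σxᵢ² + σ²/τ²).
Σxᵢyᵢ = 4·7 + 4·6 + 6·5 + 1·4 + 4·4 = 102; Σxᵢ² = 85; σ²/τ² = 2.25.
β̂_MAP = 102 / (85 + 2.25) = 102/87.25 ≈ 1.169.

β̂_MAP = 1.169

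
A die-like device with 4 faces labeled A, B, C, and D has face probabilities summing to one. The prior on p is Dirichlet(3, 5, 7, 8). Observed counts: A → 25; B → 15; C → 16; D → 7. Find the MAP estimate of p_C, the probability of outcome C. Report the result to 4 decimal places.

The posterior is Dirichlet(αᵢ + nᵢ) = Dirichlet(28, 20, 23, 15).
For a Dirichlet(a₁,…,a_K) with all aᵢ > 1, the mode has j-th component (aⱼ − 1)/(Σaᵢ − K).
Here Σaᵢ = 86 and K = 4, so p_C = (23 − 1)/(86 − 4) = 22/82 ≈ 0.2683.

MAP estimate of p_C = 0.2683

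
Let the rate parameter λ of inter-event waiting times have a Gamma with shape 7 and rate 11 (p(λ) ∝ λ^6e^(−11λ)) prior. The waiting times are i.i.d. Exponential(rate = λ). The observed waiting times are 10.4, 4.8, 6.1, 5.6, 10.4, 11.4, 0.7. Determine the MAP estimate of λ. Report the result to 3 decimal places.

λ̂_MAP = 0.215

The Exponential(rate=λ) likelihood is ∝ λ^n e^(−λΣtᵢ). Here n = 7 and Σtᵢ = 10.4 + 4.8 + 6.1 + 5.6 + 10.4 + 11.4 + 0.7 = 49.4.
Posterior ∝ λ^6e^(−11λ) · λ^7e^(−49.4λ) = λ^13e^(−60.4λ), i.e. Gamma(14, 60.4).
Mode = (a−1)/b = 13/60.4 ≈ 0.215.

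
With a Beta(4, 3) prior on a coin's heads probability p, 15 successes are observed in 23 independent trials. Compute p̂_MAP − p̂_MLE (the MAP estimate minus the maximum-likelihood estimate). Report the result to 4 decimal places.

MAP − MLE = -0.0093

Posterior is Beta(19, 11); MAP = (19−1)/(30−2) = 18/28 ≈ 0.64286.
MLE ignores the prior: p̂_MLE = k/n = 15/23 ≈ 0.65217.
Difference = 18/28 − 15/23 = -3/322 ≈ -0.0093.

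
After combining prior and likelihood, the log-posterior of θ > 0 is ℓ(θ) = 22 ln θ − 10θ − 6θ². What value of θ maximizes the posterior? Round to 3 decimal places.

ℓ'(θ) = 22/θ − 10 − 12θ. Setting this to zero and multiplying by θ: 12θ² + 10θ − 22 = 0.
θ = (−10 + √(10² + 4·12·22)) / (2·12) = (−10 + √1156) / 24 = (−10 + 34)/24 = 1.
ℓ''(θ) = −22/θ² − 12 < 0, confirming a maximum.

θ̂_MAP = 1.000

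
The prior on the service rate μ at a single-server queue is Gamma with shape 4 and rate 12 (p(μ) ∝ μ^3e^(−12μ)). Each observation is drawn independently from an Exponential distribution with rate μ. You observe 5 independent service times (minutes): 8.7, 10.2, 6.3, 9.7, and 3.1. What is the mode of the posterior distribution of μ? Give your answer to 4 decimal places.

The Exponential(rate=μ) likelihood is ∝ μ^n e^(−μΣtᵢ). Here n = 5 and Σtᵢ = 8.7 + 10.2 + 6.3 + 9.7 + 3.1 = 38.
Posterior ∝ μ^3e^(−12μ) · μ^5e^(−38μ) = μ^8e^(−50μ), i.e. Gamma(9, 50).
Mode = (a−1)/b = 8/50 ≈ 0.1600.

μ̂_MAP = 0.1600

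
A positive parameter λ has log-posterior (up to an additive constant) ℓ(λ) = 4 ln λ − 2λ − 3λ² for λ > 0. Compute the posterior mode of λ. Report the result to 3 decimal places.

λ̂_MAP = 0.667

ℓ'(λ) = 4/λ − 2 − 6λ. Setting this to zero and multiplying by λ: 6λ² + 2λ − 4 = 0.
λ = (−2 + √(2² + 4·6·4)) / (2·6) = (−2 + √100) / 12 = (−2 + 10)/12 = 2/3.
ℓ''(λ) = −4/λ² − 6 < 0, confirming a maximum.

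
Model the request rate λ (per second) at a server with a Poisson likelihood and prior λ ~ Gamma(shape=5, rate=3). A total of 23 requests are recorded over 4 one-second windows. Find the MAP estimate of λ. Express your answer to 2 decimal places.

Σxᵢ = 23, n = 4.
Posterior ∝ λ^4e^(−3λ) · λ^23e^(−4λ) = λ^27e^(−7λ), i.e. Gamma(shape=28, rate=7).
The mode of a Gamma(a, b) with a ≥ 1 (shape–rate) is (a−1)/b = 27/7 ≈ 3.86.

λ̂_MAP = 3.86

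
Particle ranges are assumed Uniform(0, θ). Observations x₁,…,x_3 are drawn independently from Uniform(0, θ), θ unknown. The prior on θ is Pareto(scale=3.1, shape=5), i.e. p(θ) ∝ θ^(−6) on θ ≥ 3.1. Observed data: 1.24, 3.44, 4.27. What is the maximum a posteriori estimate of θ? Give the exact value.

The Uniform(0, θ) likelihood is θ^(−n) for θ ≥ max(xᵢ), zero otherwise. Here max(xᵢ) = 4.27.
Posterior ∝ θ^(−6) · θ^(−3) = θ^(−9) on θ ≥ max(3.1, 4.27) = 4.27.
This density is strictly decreasing in θ, so the posterior mode lies at the lower boundary of the support.

θ̂_MAP = 4.27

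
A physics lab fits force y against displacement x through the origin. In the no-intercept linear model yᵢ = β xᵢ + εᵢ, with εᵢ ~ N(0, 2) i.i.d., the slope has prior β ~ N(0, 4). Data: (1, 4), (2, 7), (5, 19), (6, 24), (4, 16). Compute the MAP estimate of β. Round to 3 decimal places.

β̂_MAP = 3.891

log p(β | y) = −Σ(yᵢ − βxᵢ)²/(2·2) − β²/(2·4) + const.
Setting the derivative to zero: Σxᵢ(yᵢ − βxᵢ)/2 − β/4 = 0, so β = Σxᵢyᵢ / (Σxᵢ² + σ²/τ²).
Σxᵢyᵢ = 1·4 + 2·7 + 5·19 + 6·24 + 4·16 = 321; Σxᵢ² = 82; σ²/τ² = 0.5.
β̂_MAP = 321 / (82 + 0.5) = 321/82.5 ≈ 3.891.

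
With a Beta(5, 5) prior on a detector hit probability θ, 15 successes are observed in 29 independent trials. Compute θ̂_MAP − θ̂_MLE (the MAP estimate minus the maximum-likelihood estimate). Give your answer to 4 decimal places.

MAP − MLE = -0.0037

Posterior is Beta(20, 19); MAP = (20−1)/(39−2) = 19/37 ≈ 0.51351.
MLE ignores the prior: θ̂_MLE = k/n = 15/29 ≈ 0.51724.
Difference = 19/37 − 15/29 = -4/1073 ≈ -0.0037.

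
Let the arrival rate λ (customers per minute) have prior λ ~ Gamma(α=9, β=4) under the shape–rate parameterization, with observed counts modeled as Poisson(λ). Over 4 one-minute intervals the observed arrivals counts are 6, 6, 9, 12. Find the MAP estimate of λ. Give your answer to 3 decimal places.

λ̂_MAP = 5.125

Σxᵢ = 6+6+9+12 = 33, with n = 4.
Posterior ∝ λ^8e^(−4λ) · λ^33e^(−4λ) = λ^41e^(−8λ), i.e. Gamma(shape=42, rate=8).
The mode of a Gamma(a, b) with a ≥ 1 (shape–rate) is (a−1)/b = 41/8 ≈ 5.125.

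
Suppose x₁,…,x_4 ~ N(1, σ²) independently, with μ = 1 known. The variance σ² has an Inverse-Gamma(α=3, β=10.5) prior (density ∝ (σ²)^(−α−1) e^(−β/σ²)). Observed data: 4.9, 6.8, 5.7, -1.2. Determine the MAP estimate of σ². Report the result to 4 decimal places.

σ̂²_MAP = 8.0650

Sum of squared deviations about the known mean: SS = (4.9−1)² + (6.8−1)² + (5.7−1)² + (-1.2−1)² = 75.78.
The Normal likelihood contributes (σ²)^(−n/2) exp(−SS/(2σ²)), so the posterior is Inverse-Gamma(α + n/2, β + SS/2) = Inverse-Gamma(5, 48.39).
The mode of Inverse-Gamma(a, b) is b/(a+1) = 48.39/6 ≈ 8.0650.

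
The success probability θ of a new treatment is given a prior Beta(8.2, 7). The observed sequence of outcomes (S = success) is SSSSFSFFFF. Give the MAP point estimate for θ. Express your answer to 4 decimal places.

Prior: Beta(8.2, 7).
Data: 5 successes in 10 trials (from the sequence). The binomial likelihood contributes θ^5(1−θ)^5, so the posterior is Beta(8.2+5, 7+5) = Beta(13.2, 12).
For Beta(a, b) with a, b > 1 the mode is (a−1)/(a+b−2) = 12.2/23.2 ≈ 0.5259.

θ̂_MAP = 0.5259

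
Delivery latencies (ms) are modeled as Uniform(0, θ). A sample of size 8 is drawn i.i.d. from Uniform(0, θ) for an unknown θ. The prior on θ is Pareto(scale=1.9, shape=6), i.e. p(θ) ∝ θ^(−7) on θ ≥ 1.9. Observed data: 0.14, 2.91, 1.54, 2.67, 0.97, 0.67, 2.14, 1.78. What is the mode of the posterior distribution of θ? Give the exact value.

The Uniform(0, θ) likelihood is θ^(−n) for θ ≥ max(xᵢ), zero otherwise. Here max(xᵢ) = 2.91.
Posterior ∝ θ^(−7) · θ^(−8) = θ^(−15) on θ ≥ max(1.9, 2.91) = 2.91.
This density is strictly decreasing in θ, so the posterior mode lies at the lower boundary of the support.

θ̂_MAP = 2.91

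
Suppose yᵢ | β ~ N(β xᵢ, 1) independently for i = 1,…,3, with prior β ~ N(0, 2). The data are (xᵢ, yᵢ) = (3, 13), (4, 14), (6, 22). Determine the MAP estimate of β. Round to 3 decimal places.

log p(β | y) = −Σ(yᵢ − βxᵢ)²/(2·1) − β²/(2·2) + const.
Setting the derivative to zero: Σxᵢ(yᵢ − βxᵢ)/1 − β/2 = 0, so β = Σxᵢyᵢ / (Σxᵢ² + σ²/τ²).
Σxᵢyᵢ = 3·13 + 4·14 + 6·22 = 227; Σxᵢ² = 61; σ²/τ² = 0.5.
β̂_MAP = 227 / (61 + 0.5) = 227/61.5 ≈ 3.691.

β̂_MAP = 3.691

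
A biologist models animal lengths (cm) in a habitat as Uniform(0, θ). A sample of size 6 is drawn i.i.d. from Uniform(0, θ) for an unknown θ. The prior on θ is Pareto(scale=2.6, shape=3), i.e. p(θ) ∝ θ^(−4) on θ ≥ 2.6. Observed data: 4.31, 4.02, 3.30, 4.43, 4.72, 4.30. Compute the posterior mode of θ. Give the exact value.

θ̂_MAP = 4.72

The Uniform(0, θ) likelihood is θ^(−n) for θ ≥ max(xᵢ), zero otherwise. Here max(xᵢ) = 4.72.
Posterior ∝ θ^(−4) · θ^(−6) = θ^(−10) on θ ≥ max(2.6, 4.72) = 4.72.
This density is strictly decreasing in θ, so the posterior mode lies at the lower boundary of the support.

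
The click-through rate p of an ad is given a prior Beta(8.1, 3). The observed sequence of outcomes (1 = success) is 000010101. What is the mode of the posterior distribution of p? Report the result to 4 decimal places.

p̂_MAP = 0.5580

Prior: Beta(8.1, 3).
Data: 3 successes in 9 trials (from the sequence). The binomial likelihood contributes p^3(1−p)^6, so the posterior is Beta(8.1+3, 3+6) = Beta(11.1, 9).
For Beta(a, b) with a, b > 1 the mode is (a−1)/(a+b−2) = 10.1/18.1 ≈ 0.5580.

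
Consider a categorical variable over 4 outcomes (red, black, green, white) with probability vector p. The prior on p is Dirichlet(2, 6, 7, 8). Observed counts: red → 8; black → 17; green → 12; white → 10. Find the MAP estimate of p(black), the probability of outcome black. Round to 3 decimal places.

The posterior is Dirichlet(αᵢ + nᵢ) = Dirichlet(10, 23, 19, 18).
For a Dirichlet(a₁,…,a_K) with all aᵢ > 1, the mode has j-th component (aⱼ − 1)/(Σaᵢ − K).
Here Σaᵢ = 70 and K = 4, so p(black) = (23 − 1)/(70 − 4) = 22/66 ≈ 0.333.

MAP estimate of p(black) = 0.333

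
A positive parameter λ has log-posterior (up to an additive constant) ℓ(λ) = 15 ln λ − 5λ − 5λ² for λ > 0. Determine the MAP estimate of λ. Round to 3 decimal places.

λ̂_MAP = 1.000

ℓ'(λ) = 15/λ − 5 − 10λ. Setting this to zero and multiplying by λ: 10λ² + 5λ − 15 = 0.
λ = (−5 + √(5² + 4·10·15)) / (2·10) = (−5 + √625) / 20 = (−5 + 25)/20 = 1.
ℓ''(λ) = −15/λ² − 10 < 0, confirming a maximum.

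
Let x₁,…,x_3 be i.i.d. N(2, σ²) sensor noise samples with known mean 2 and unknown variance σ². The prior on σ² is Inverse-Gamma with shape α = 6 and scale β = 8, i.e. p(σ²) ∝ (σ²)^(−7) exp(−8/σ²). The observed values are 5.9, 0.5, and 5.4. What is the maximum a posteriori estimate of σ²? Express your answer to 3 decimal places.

Sum of squared deviations about the known mean: SS = (5.9−2)² + (0.5−2)² + (5.4−2)² = 29.02.
The Normal likelihood contributes (σ²)^(−n/2) exp(−SS/(2σ²)), so the posterior is Inverse-Gamma(α + n/2, β + SS/2) = Inverse-Gamma(7.5, 22.51).
The mode of Inverse-Gamma(a, b) is b/(a+1) = 22.51/8.5 ≈ 2.648.

σ̂²_MAP = 2.648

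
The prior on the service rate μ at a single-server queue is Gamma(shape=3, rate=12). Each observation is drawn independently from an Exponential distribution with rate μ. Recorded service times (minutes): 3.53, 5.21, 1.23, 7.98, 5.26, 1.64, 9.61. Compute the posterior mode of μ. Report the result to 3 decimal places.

μ̂_MAP = 0.194

The Exponential(rate=μ) likelihood is ∝ μ^n e^(−μΣtᵢ). Here n = 7 and Σtᵢ = 3.53 + 5.21 + 1.23 + 7.98 + 5.26 + 1.64 + 9.61 = 34.46.
Posterior ∝ μ^2e^(−12μ) · μ^7e^(−34.46μ) = μ^9e^(−46.46μ), i.e. Gamma(10, 46.46).
Mode = (a−1)/b = 9/46.46 ≈ 0.194.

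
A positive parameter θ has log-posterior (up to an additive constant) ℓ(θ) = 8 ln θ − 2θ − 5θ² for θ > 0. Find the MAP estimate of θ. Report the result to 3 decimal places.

ℓ'(θ) = 8/θ − 2 − 10θ. Setting this to zero and multiplying by θ: 10θ² + 2θ − 8 = 0.
θ = (−2 + √(2² + 4·10·8)) / (2·10) = (−2 + √324) / 20 = (−2 + 18)/20 = 4/5.
ℓ''(θ) = −8/θ² − 10 < 0, confirming a maximum.

θ̂_MAP = 0.800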